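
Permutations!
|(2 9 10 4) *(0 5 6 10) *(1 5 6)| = 6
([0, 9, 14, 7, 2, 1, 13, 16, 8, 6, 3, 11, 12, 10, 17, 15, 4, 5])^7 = (1 16 9 4 6 2 13 14 10 17 3 5 7)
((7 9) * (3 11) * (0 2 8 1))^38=((0 2 8 1)(3 11)(7 9))^38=(11)(0 8)(1 2)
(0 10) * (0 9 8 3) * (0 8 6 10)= (3 8)(6 10 9)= [0, 1, 2, 8, 4, 5, 10, 7, 3, 6, 9]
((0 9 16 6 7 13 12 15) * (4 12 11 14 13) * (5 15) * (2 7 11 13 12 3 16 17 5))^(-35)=(17)(2 7 4 3 16 6 11 14 12)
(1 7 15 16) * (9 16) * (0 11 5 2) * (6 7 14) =(0 11 5 2)(1 14 6 7 15 9 16) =[11, 14, 0, 3, 4, 2, 7, 15, 8, 16, 10, 5, 12, 13, 6, 9, 1]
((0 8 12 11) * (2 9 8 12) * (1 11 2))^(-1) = (0 11 1 8 9 2 12)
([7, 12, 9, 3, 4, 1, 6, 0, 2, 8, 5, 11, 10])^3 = [7, 5, 2, 3, 4, 10, 6, 0, 8, 9, 12, 11, 1]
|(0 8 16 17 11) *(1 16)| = 6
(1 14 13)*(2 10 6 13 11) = [0, 14, 10, 3, 4, 5, 13, 7, 8, 9, 6, 2, 12, 1, 11] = (1 14 11 2 10 6 13)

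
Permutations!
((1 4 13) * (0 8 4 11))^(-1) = (0 11 1 13 4 8)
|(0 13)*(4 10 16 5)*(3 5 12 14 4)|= |(0 13)(3 5)(4 10 16 12 14)|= 10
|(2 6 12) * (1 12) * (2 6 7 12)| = 5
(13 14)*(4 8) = [0, 1, 2, 3, 8, 5, 6, 7, 4, 9, 10, 11, 12, 14, 13] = (4 8)(13 14)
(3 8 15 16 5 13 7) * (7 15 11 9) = (3 8 11 9 7)(5 13 15 16) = [0, 1, 2, 8, 4, 13, 6, 3, 11, 7, 10, 9, 12, 15, 14, 16, 5]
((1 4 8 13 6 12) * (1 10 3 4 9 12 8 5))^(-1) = ((1 9 12 10 3 4 5)(6 8 13))^(-1) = (1 5 4 3 10 12 9)(6 13 8)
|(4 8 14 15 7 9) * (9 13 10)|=8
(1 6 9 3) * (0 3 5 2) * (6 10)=[3, 10, 0, 1, 4, 2, 9, 7, 8, 5, 6]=(0 3 1 10 6 9 5 2)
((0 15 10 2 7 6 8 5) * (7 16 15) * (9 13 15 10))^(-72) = (16)(0 8 7 5 6)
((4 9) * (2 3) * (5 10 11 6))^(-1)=(2 3)(4 9)(5 6 11 10)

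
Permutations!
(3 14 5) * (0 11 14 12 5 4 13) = (0 11 14 4 13)(3 12 5) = [11, 1, 2, 12, 13, 3, 6, 7, 8, 9, 10, 14, 5, 0, 4]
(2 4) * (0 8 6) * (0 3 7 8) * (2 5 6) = (2 4 5 6 3 7 8) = [0, 1, 4, 7, 5, 6, 3, 8, 2]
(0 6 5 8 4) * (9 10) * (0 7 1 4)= [6, 4, 2, 3, 7, 8, 5, 1, 0, 10, 9]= (0 6 5 8)(1 4 7)(9 10)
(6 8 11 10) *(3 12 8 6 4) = (3 12 8 11 10 4) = [0, 1, 2, 12, 3, 5, 6, 7, 11, 9, 4, 10, 8]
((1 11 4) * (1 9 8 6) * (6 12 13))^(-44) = (1 8)(4 13)(6 9)(11 12)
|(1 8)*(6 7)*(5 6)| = |(1 8)(5 6 7)| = 6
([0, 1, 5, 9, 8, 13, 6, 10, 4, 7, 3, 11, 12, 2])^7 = [0, 1, 5, 10, 8, 13, 6, 9, 4, 3, 7, 11, 12, 2]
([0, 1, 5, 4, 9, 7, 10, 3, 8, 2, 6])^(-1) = [0, 1, 9, 7, 3, 2, 10, 5, 8, 4, 6]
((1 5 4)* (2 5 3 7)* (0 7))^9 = ((0 7 2 5 4 1 3))^9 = (0 2 4 3 7 5 1)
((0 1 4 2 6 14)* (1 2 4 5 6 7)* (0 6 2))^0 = (14)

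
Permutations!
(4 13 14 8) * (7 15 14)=(4 13 7 15 14 8)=[0, 1, 2, 3, 13, 5, 6, 15, 4, 9, 10, 11, 12, 7, 8, 14]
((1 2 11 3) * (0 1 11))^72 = (11)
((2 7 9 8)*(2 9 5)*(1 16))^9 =(1 16)(8 9)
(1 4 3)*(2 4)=(1 2 4 3)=[0, 2, 4, 1, 3]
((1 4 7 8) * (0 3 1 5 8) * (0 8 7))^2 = (0 1)(3 4)(5 8 7)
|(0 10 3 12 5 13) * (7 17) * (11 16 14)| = 6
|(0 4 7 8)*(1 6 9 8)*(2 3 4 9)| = 6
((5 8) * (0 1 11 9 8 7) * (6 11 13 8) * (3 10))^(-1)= (0 7 5 8 13 1)(3 10)(6 9 11)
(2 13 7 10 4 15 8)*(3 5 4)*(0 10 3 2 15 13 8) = [10, 1, 8, 5, 13, 4, 6, 3, 15, 9, 2, 11, 12, 7, 14, 0] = (0 10 2 8 15)(3 5 4 13 7)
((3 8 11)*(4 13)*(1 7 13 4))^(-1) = (1 13 7)(3 11 8)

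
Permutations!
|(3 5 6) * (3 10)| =4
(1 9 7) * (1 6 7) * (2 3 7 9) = (1 2 3 7 6 9) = [0, 2, 3, 7, 4, 5, 9, 6, 8, 1]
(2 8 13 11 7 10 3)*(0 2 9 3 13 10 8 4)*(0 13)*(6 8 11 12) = (0 2 4 13 12 6 8 10)(3 9)(7 11) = [2, 1, 4, 9, 13, 5, 8, 11, 10, 3, 0, 7, 6, 12]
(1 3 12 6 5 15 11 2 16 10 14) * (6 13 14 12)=(1 3 6 5 15 11 2 16 10 12 13 14)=[0, 3, 16, 6, 4, 15, 5, 7, 8, 9, 12, 2, 13, 14, 1, 11, 10]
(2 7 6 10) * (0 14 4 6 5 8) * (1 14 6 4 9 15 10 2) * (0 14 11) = [6, 11, 7, 3, 4, 8, 2, 5, 14, 15, 1, 0, 12, 13, 9, 10] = (0 6 2 7 5 8 14 9 15 10 1 11)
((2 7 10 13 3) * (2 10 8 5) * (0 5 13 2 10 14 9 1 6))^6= (0 13)(1 7)(2 9)(3 5)(6 8)(10 14)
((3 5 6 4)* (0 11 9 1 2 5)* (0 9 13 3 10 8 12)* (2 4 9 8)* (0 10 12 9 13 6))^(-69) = ((0 11 6 13 3 8 9 1 4 12 10 2 5))^(-69) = (0 12 8 11 10 9 6 2 1 13 5 4 3)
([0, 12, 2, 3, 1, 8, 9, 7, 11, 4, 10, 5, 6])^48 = [0, 9, 2, 3, 6, 5, 1, 7, 8, 12, 10, 11, 4]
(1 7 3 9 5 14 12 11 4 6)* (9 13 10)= (1 7 3 13 10 9 5 14 12 11 4 6)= [0, 7, 2, 13, 6, 14, 1, 3, 8, 5, 9, 4, 11, 10, 12]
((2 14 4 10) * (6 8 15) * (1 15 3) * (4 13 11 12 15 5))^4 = (1 2 12 3 10 11 8 4 13 6 5 14 15)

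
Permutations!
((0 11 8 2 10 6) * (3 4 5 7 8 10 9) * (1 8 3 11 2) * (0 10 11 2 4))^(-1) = (11)(0 3 7 5 4)(1 8)(2 9)(6 10)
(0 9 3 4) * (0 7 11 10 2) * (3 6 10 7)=(0 9 6 10 2)(3 4)(7 11)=[9, 1, 0, 4, 3, 5, 10, 11, 8, 6, 2, 7]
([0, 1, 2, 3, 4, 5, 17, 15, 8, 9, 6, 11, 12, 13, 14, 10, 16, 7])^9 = [0, 1, 2, 3, 4, 5, 10, 17, 8, 9, 15, 11, 12, 13, 14, 7, 16, 6]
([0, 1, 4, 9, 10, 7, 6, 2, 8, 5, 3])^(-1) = (2 7 5 9 3 10 4)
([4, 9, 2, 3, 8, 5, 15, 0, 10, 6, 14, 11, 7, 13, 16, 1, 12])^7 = (0 7 12 16 14 10 8 4)(1 15 6 9)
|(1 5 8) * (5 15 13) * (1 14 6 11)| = |(1 15 13 5 8 14 6 11)| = 8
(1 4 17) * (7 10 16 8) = (1 4 17)(7 10 16 8) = [0, 4, 2, 3, 17, 5, 6, 10, 7, 9, 16, 11, 12, 13, 14, 15, 8, 1]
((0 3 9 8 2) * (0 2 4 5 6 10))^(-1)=((0 3 9 8 4 5 6 10))^(-1)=(0 10 6 5 4 8 9 3)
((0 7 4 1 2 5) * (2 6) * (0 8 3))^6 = ((0 7 4 1 6 2 5 8 3))^6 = (0 5 1)(2 4 3)(6 7 8)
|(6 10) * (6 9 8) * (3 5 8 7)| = 7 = |(3 5 8 6 10 9 7)|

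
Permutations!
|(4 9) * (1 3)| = |(1 3)(4 9)| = 2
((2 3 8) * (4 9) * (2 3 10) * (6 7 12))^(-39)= ((2 10)(3 8)(4 9)(6 7 12))^(-39)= (12)(2 10)(3 8)(4 9)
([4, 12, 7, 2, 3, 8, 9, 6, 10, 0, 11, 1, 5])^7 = (1 12 5 8 10 11)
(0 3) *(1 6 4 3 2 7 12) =(0 2 7 12 1 6 4 3) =[2, 6, 7, 0, 3, 5, 4, 12, 8, 9, 10, 11, 1]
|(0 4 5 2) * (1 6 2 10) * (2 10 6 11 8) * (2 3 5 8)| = 10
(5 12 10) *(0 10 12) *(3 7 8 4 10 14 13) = (0 14 13 3 7 8 4 10 5) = [14, 1, 2, 7, 10, 0, 6, 8, 4, 9, 5, 11, 12, 3, 13]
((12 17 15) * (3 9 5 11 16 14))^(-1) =(3 14 16 11 5 9)(12 15 17)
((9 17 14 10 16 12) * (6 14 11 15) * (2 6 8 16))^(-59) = (2 6 14 10)(8 17 16 11 12 15 9)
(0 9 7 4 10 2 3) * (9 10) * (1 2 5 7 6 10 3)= (0 3)(1 2)(4 9 6 10 5 7)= [3, 2, 1, 0, 9, 7, 10, 4, 8, 6, 5]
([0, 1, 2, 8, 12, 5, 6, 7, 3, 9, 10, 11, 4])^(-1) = (3 8)(4 12)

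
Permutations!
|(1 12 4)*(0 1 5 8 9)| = 7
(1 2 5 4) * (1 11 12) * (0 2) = (0 2 5 4 11 12 1) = [2, 0, 5, 3, 11, 4, 6, 7, 8, 9, 10, 12, 1]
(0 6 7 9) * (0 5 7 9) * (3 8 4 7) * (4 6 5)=(0 5 3 8 6 9 4 7)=[5, 1, 2, 8, 7, 3, 9, 0, 6, 4]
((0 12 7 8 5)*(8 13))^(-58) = ((0 12 7 13 8 5))^(-58) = (0 7 8)(5 12 13)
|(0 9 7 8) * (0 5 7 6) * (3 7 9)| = |(0 3 7 8 5 9 6)| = 7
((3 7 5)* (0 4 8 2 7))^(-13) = (0 4 8 2 7 5 3)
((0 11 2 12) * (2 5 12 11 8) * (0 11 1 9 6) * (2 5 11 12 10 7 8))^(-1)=((12)(0 2 1 9 6)(5 10 7 8))^(-1)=(12)(0 6 9 1 2)(5 8 7 10)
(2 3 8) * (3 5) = (2 5 3 8) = [0, 1, 5, 8, 4, 3, 6, 7, 2]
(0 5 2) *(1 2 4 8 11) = (0 5 4 8 11 1 2) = [5, 2, 0, 3, 8, 4, 6, 7, 11, 9, 10, 1]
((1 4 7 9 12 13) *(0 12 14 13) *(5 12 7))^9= (14)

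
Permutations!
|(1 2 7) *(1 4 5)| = 5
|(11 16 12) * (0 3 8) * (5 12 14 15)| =|(0 3 8)(5 12 11 16 14 15)| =6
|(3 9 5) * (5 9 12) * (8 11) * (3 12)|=2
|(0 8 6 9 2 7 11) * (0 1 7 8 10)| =|(0 10)(1 7 11)(2 8 6 9)| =12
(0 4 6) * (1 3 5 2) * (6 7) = (0 4 7 6)(1 3 5 2) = [4, 3, 1, 5, 7, 2, 0, 6]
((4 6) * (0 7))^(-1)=(0 7)(4 6)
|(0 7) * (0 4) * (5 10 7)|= |(0 5 10 7 4)|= 5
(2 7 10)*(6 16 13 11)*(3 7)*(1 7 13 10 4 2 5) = (1 7 4 2 3 13 11 6 16 10 5) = [0, 7, 3, 13, 2, 1, 16, 4, 8, 9, 5, 6, 12, 11, 14, 15, 10]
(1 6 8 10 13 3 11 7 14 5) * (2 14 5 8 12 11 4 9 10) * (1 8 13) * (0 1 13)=(0 1 6 12 11 7 5 8 2 14)(3 4 9 10 13)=[1, 6, 14, 4, 9, 8, 12, 5, 2, 10, 13, 7, 11, 3, 0]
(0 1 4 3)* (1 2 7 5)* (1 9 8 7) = (0 2 1 4 3)(5 9 8 7) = [2, 4, 1, 0, 3, 9, 6, 5, 7, 8]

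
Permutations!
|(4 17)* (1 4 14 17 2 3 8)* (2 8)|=|(1 4 8)(2 3)(14 17)|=6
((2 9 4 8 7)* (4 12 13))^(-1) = ((2 9 12 13 4 8 7))^(-1) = (2 7 8 4 13 12 9)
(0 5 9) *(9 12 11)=(0 5 12 11 9)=[5, 1, 2, 3, 4, 12, 6, 7, 8, 0, 10, 9, 11]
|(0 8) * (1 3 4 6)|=|(0 8)(1 3 4 6)|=4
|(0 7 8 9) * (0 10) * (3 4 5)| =|(0 7 8 9 10)(3 4 5)| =15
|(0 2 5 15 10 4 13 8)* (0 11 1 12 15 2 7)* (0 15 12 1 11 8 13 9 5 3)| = |(0 7 15 10 4 9 5 2 3)| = 9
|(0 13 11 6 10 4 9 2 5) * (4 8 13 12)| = |(0 12 4 9 2 5)(6 10 8 13 11)| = 30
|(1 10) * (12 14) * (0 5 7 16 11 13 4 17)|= |(0 5 7 16 11 13 4 17)(1 10)(12 14)|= 8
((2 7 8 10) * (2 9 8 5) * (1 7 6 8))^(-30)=(1 5 6 10)(2 8 9 7)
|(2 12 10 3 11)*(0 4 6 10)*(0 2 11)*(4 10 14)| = |(0 10 3)(2 12)(4 6 14)| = 6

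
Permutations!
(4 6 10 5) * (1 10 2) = [0, 10, 1, 3, 6, 4, 2, 7, 8, 9, 5] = (1 10 5 4 6 2)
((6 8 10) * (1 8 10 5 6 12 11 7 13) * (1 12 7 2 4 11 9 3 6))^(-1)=(1 5 8)(2 11 4)(3 9 12 13 7 10 6)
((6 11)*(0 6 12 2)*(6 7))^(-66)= ((0 7 6 11 12 2))^(-66)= (12)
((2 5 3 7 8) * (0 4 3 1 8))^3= (0 7 3 4)(1 5 2 8)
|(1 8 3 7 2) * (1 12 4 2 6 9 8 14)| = 30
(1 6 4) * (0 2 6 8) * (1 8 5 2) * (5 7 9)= [1, 7, 6, 3, 8, 2, 4, 9, 0, 5]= (0 1 7 9 5 2 6 4 8)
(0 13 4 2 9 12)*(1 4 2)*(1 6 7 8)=[13, 4, 9, 3, 6, 5, 7, 8, 1, 12, 10, 11, 0, 2]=(0 13 2 9 12)(1 4 6 7 8)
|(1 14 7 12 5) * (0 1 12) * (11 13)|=4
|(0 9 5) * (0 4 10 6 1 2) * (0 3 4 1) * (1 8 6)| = |(0 9 5 8 6)(1 2 3 4 10)| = 5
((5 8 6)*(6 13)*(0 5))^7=(0 8 6 5 13)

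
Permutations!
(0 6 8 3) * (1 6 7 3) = (0 7 3)(1 6 8) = [7, 6, 2, 0, 4, 5, 8, 3, 1]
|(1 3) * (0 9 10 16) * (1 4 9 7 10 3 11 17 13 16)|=|(0 7 10 1 11 17 13 16)(3 4 9)|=24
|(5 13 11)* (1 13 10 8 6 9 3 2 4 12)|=12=|(1 13 11 5 10 8 6 9 3 2 4 12)|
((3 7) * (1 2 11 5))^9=(1 2 11 5)(3 7)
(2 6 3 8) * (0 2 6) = (0 2)(3 8 6) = [2, 1, 0, 8, 4, 5, 3, 7, 6]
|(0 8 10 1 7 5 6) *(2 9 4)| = |(0 8 10 1 7 5 6)(2 9 4)| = 21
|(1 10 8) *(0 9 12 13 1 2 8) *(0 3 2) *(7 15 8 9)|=28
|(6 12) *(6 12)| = 1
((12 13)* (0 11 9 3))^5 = ((0 11 9 3)(12 13))^5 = (0 11 9 3)(12 13)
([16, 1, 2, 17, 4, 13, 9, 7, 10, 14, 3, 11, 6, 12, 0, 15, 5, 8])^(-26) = (0 9 12 5)(3 8)(6 13 16 14)(10 17)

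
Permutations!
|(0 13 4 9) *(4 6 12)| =|(0 13 6 12 4 9)| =6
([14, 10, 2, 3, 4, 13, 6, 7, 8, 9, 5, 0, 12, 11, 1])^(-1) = (0 11 13 5 10 1 14)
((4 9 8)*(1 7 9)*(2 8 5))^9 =(1 9 2 4 7 5 8)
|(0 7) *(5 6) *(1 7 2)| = |(0 2 1 7)(5 6)| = 4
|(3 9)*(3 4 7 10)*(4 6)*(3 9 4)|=|(3 4 7 10 9 6)|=6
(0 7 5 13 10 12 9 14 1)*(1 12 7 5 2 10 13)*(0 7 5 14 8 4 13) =(0 14 12 9 8 4 13)(1 7 2 10 5) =[14, 7, 10, 3, 13, 1, 6, 2, 4, 8, 5, 11, 9, 0, 12]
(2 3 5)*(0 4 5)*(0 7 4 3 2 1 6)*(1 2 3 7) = [7, 6, 3, 1, 5, 2, 0, 4] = (0 7 4 5 2 3 1 6)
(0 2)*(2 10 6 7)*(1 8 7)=(0 10 6 1 8 7 2)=[10, 8, 0, 3, 4, 5, 1, 2, 7, 9, 6]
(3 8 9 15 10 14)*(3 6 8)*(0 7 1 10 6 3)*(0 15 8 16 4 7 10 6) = [10, 6, 2, 15, 7, 5, 16, 1, 9, 8, 14, 11, 12, 13, 3, 0, 4] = (0 10 14 3 15)(1 6 16 4 7)(8 9)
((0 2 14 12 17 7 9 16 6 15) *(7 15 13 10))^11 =(0 15 17 12 14 2)(6 16 9 7 10 13)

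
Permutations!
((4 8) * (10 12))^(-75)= ((4 8)(10 12))^(-75)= (4 8)(10 12)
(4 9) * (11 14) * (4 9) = (11 14) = [0, 1, 2, 3, 4, 5, 6, 7, 8, 9, 10, 14, 12, 13, 11]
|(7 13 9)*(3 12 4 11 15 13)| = |(3 12 4 11 15 13 9 7)| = 8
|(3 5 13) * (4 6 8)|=|(3 5 13)(4 6 8)|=3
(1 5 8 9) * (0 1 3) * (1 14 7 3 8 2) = (0 14 7 3)(1 5 2)(8 9) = [14, 5, 1, 0, 4, 2, 6, 3, 9, 8, 10, 11, 12, 13, 7]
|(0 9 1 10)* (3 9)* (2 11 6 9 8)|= |(0 3 8 2 11 6 9 1 10)|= 9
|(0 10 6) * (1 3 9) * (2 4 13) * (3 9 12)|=|(0 10 6)(1 9)(2 4 13)(3 12)|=6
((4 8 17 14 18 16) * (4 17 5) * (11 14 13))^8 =(4 5 8)(11 18 17)(13 14 16)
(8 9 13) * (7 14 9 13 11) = (7 14 9 11)(8 13) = [0, 1, 2, 3, 4, 5, 6, 14, 13, 11, 10, 7, 12, 8, 9]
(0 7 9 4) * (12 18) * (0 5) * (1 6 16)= (0 7 9 4 5)(1 6 16)(12 18)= [7, 6, 2, 3, 5, 0, 16, 9, 8, 4, 10, 11, 18, 13, 14, 15, 1, 17, 12]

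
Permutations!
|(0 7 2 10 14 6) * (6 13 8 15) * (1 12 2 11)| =12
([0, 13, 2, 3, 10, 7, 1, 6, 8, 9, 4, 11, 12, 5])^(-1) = [0, 6, 2, 3, 10, 13, 7, 5, 8, 9, 4, 11, 12, 1]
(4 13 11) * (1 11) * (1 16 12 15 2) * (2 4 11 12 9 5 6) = (1 12 15 4 13 16 9 5 6 2) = [0, 12, 1, 3, 13, 6, 2, 7, 8, 5, 10, 11, 15, 16, 14, 4, 9]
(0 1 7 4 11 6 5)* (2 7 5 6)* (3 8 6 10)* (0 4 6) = [1, 5, 7, 8, 11, 4, 10, 6, 0, 9, 3, 2] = (0 1 5 4 11 2 7 6 10 3 8)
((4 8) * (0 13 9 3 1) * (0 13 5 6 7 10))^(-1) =((0 5 6 7 10)(1 13 9 3)(4 8))^(-1) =(0 10 7 6 5)(1 3 9 13)(4 8)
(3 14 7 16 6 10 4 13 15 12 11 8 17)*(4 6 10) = (3 14 7 16 10 6 4 13 15 12 11 8 17) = [0, 1, 2, 14, 13, 5, 4, 16, 17, 9, 6, 8, 11, 15, 7, 12, 10, 3]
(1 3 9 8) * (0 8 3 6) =(0 8 1 6)(3 9) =[8, 6, 2, 9, 4, 5, 0, 7, 1, 3]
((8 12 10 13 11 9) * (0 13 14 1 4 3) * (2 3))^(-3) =(0 4 10 9)(1 12 11 3)(2 14 8 13)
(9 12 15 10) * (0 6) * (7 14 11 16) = (0 6)(7 14 11 16)(9 12 15 10) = [6, 1, 2, 3, 4, 5, 0, 14, 8, 12, 9, 16, 15, 13, 11, 10, 7]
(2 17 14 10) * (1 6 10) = [0, 6, 17, 3, 4, 5, 10, 7, 8, 9, 2, 11, 12, 13, 1, 15, 16, 14] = (1 6 10 2 17 14)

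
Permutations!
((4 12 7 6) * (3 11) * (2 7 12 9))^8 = (12)(2 4 7 9 6)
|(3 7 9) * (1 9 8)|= |(1 9 3 7 8)|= 5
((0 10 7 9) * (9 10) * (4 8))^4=(10)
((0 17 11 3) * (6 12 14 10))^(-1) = ((0 17 11 3)(6 12 14 10))^(-1) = (0 3 11 17)(6 10 14 12)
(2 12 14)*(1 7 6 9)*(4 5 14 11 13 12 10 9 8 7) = (1 4 5 14 2 10 9)(6 8 7)(11 13 12) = [0, 4, 10, 3, 5, 14, 8, 6, 7, 1, 9, 13, 11, 12, 2]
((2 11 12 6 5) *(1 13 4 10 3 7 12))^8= (1 5 7 4 11 6 3 13 2 12 10)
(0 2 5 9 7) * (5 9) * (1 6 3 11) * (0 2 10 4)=(0 10 4)(1 6 3 11)(2 9 7)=[10, 6, 9, 11, 0, 5, 3, 2, 8, 7, 4, 1]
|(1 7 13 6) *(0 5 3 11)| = |(0 5 3 11)(1 7 13 6)| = 4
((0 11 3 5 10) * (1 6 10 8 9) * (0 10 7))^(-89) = (0 11 3 5 8 9 1 6 7)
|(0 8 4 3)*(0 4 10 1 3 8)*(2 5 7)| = 15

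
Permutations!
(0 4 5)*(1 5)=[4, 5, 2, 3, 1, 0]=(0 4 1 5)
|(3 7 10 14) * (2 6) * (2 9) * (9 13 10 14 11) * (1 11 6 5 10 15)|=9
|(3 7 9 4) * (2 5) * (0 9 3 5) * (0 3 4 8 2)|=|(0 9 8 2 3 7 4 5)|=8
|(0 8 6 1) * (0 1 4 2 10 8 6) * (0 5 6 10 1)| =8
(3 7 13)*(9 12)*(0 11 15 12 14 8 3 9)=(0 11 15 12)(3 7 13 9 14 8)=[11, 1, 2, 7, 4, 5, 6, 13, 3, 14, 10, 15, 0, 9, 8, 12]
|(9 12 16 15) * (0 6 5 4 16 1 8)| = |(0 6 5 4 16 15 9 12 1 8)| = 10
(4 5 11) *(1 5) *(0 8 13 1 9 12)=[8, 5, 2, 3, 9, 11, 6, 7, 13, 12, 10, 4, 0, 1]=(0 8 13 1 5 11 4 9 12)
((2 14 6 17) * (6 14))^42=(17)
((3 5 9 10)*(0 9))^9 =(0 5 3 10 9)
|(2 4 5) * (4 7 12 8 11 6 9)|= |(2 7 12 8 11 6 9 4 5)|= 9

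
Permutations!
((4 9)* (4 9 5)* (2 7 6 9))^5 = (2 7 6 9)(4 5)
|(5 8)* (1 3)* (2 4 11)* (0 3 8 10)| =6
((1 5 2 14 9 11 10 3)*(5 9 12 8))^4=((1 9 11 10 3)(2 14 12 8 5))^4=(1 3 10 11 9)(2 5 8 12 14)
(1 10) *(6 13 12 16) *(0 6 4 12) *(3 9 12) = (0 6 13)(1 10)(3 9 12 16 4) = [6, 10, 2, 9, 3, 5, 13, 7, 8, 12, 1, 11, 16, 0, 14, 15, 4]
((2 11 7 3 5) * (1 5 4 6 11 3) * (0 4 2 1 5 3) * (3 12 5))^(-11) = (0 11 2 6 3 4 7)(1 12 5)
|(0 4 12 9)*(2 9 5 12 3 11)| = |(0 4 3 11 2 9)(5 12)| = 6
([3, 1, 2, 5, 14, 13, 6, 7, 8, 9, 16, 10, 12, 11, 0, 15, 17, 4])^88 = (0 4 16 11 5)(3 14 17 10 13)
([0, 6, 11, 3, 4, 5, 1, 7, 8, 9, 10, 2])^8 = (11)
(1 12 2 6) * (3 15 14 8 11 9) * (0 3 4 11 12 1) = (0 3 15 14 8 12 2 6)(4 11 9) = [3, 1, 6, 15, 11, 5, 0, 7, 12, 4, 10, 9, 2, 13, 8, 14]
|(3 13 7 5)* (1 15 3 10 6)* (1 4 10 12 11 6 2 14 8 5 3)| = |(1 15)(2 14 8 5 12 11 6 4 10)(3 13 7)| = 18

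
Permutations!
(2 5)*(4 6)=(2 5)(4 6)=[0, 1, 5, 3, 6, 2, 4]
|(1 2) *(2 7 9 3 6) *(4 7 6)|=12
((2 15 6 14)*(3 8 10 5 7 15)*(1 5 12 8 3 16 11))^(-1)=(1 11 16 2 14 6 15 7 5)(8 12 10)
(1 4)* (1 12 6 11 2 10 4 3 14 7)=[0, 3, 10, 14, 12, 5, 11, 1, 8, 9, 4, 2, 6, 13, 7]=(1 3 14 7)(2 10 4 12 6 11)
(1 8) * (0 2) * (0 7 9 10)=(0 2 7 9 10)(1 8)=[2, 8, 7, 3, 4, 5, 6, 9, 1, 10, 0]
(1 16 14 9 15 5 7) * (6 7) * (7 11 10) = [0, 16, 2, 3, 4, 6, 11, 1, 8, 15, 7, 10, 12, 13, 9, 5, 14] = (1 16 14 9 15 5 6 11 10 7)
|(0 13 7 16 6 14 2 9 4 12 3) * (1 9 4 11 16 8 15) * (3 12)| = 14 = |(0 13 7 8 15 1 9 11 16 6 14 2 4 3)|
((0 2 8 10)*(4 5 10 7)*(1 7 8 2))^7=((0 1 7 4 5 10))^7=(0 1 7 4 5 10)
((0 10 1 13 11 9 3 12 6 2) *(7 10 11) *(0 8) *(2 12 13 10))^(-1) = (0 8 2 7 13 3 9 11)(1 10)(6 12)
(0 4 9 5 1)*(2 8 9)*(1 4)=[1, 0, 8, 3, 2, 4, 6, 7, 9, 5]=(0 1)(2 8 9 5 4)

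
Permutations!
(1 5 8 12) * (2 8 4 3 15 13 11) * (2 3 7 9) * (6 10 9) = (1 5 4 7 6 10 9 2 8 12)(3 15 13 11) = [0, 5, 8, 15, 7, 4, 10, 6, 12, 2, 9, 3, 1, 11, 14, 13]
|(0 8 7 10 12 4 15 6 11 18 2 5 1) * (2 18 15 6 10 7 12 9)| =|(18)(0 8 12 4 6 11 15 10 9 2 5 1)| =12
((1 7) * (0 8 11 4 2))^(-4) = (0 8 11 4 2)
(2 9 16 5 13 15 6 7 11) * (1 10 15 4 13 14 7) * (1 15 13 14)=(1 10 13 4 14 7 11 2 9 16 5)(6 15)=[0, 10, 9, 3, 14, 1, 15, 11, 8, 16, 13, 2, 12, 4, 7, 6, 5]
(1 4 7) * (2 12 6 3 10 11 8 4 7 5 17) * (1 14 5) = (1 7 14 5 17 2 12 6 3 10 11 8 4) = [0, 7, 12, 10, 1, 17, 3, 14, 4, 9, 11, 8, 6, 13, 5, 15, 16, 2]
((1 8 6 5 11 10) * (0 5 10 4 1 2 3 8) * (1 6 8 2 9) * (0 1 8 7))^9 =(11)(2 3)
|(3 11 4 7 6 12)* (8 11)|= |(3 8 11 4 7 6 12)|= 7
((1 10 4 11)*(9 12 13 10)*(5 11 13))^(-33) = ((1 9 12 5 11)(4 13 10))^(-33) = (13)(1 12 11 9 5)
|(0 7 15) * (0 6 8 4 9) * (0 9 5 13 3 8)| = 20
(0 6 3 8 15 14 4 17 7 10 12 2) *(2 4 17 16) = [6, 1, 0, 8, 16, 5, 3, 10, 15, 9, 12, 11, 4, 13, 17, 14, 2, 7] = (0 6 3 8 15 14 17 7 10 12 4 16 2)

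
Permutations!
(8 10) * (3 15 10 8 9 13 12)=(3 15 10 9 13 12)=[0, 1, 2, 15, 4, 5, 6, 7, 8, 13, 9, 11, 3, 12, 14, 10]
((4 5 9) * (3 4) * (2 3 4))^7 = (2 3)(4 5 9)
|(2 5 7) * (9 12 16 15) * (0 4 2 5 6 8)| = |(0 4 2 6 8)(5 7)(9 12 16 15)| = 20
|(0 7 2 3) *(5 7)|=|(0 5 7 2 3)|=5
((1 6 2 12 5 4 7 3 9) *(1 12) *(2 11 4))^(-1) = ((1 6 11 4 7 3 9 12 5 2))^(-1) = (1 2 5 12 9 3 7 4 11 6)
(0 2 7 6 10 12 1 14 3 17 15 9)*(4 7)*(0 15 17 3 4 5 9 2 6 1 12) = (17)(0 6 10)(1 14 4 7)(2 5 9 15) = [6, 14, 5, 3, 7, 9, 10, 1, 8, 15, 0, 11, 12, 13, 4, 2, 16, 17]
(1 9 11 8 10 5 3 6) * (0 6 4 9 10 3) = (0 6 1 10 5)(3 4 9 11 8) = [6, 10, 2, 4, 9, 0, 1, 7, 3, 11, 5, 8]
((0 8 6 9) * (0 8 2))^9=(9)(0 2)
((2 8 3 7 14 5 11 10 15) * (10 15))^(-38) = (2 3 14 11)(5 15 8 7)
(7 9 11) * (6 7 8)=(6 7 9 11 8)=[0, 1, 2, 3, 4, 5, 7, 9, 6, 11, 10, 8]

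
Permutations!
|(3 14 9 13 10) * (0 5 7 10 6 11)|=|(0 5 7 10 3 14 9 13 6 11)|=10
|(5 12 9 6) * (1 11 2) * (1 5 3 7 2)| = 14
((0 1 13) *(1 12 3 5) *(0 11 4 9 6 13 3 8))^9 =(4 11 13 6 9)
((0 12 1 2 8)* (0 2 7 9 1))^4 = (12)(1 7 9)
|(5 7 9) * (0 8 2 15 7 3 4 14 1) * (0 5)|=|(0 8 2 15 7 9)(1 5 3 4 14)|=30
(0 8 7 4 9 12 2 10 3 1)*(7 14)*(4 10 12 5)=(0 8 14 7 10 3 1)(2 12)(4 9 5)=[8, 0, 12, 1, 9, 4, 6, 10, 14, 5, 3, 11, 2, 13, 7]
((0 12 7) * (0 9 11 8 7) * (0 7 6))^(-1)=((0 12 7 9 11 8 6))^(-1)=(0 6 8 11 9 7 12)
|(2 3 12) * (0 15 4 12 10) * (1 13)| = 14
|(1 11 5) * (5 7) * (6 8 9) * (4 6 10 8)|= |(1 11 7 5)(4 6)(8 9 10)|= 12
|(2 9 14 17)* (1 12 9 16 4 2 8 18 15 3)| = 9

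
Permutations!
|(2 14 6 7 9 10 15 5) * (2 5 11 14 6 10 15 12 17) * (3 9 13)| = 12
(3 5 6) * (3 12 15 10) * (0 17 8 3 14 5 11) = (0 17 8 3 11)(5 6 12 15 10 14) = [17, 1, 2, 11, 4, 6, 12, 7, 3, 9, 14, 0, 15, 13, 5, 10, 16, 8]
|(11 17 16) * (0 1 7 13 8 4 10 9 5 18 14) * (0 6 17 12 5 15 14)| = |(0 1 7 13 8 4 10 9 15 14 6 17 16 11 12 5 18)| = 17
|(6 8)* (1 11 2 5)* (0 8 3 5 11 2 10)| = |(0 8 6 3 5 1 2 11 10)| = 9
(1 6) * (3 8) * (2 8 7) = [0, 6, 8, 7, 4, 5, 1, 2, 3] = (1 6)(2 8 3 7)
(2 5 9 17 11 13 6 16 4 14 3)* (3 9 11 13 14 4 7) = (2 5 11 14 9 17 13 6 16 7 3) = [0, 1, 5, 2, 4, 11, 16, 3, 8, 17, 10, 14, 12, 6, 9, 15, 7, 13]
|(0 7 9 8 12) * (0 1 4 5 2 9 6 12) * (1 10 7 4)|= 12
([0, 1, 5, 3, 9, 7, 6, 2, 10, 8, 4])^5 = (2 7 5)(4 9 8 10)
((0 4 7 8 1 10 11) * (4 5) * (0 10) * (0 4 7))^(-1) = (0 4 1 8 7 5)(10 11) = ((0 5 7 8 1 4)(10 11))^(-1)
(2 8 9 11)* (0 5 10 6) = (0 5 10 6)(2 8 9 11) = [5, 1, 8, 3, 4, 10, 0, 7, 9, 11, 6, 2]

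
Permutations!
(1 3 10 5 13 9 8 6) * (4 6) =(1 3 10 5 13 9 8 4 6) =[0, 3, 2, 10, 6, 13, 1, 7, 4, 8, 5, 11, 12, 9]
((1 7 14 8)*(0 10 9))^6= ((0 10 9)(1 7 14 8))^6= (1 14)(7 8)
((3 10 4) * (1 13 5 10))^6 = (13)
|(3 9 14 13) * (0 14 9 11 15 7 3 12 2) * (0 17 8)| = |(0 14 13 12 2 17 8)(3 11 15 7)| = 28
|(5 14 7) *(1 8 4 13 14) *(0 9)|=14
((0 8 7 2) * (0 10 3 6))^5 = ((0 8 7 2 10 3 6))^5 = (0 3 2 8 6 10 7)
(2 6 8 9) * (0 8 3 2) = (0 8 9)(2 6 3) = [8, 1, 6, 2, 4, 5, 3, 7, 9, 0]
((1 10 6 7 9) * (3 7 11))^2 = (1 6 3 9 10 11 7)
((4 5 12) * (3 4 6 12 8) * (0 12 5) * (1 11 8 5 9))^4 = ((0 12 6 9 1 11 8 3 4))^4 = (0 1 4 9 3 6 8 12 11)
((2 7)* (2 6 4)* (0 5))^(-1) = (0 5)(2 4 6 7)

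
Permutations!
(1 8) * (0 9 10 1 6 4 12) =(0 9 10 1 8 6 4 12) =[9, 8, 2, 3, 12, 5, 4, 7, 6, 10, 1, 11, 0]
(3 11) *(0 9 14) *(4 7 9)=[4, 1, 2, 11, 7, 5, 6, 9, 8, 14, 10, 3, 12, 13, 0]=(0 4 7 9 14)(3 11)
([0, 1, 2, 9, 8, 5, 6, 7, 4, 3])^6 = [0, 1, 2, 3, 4, 5, 6, 7, 8, 9]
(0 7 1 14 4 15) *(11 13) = [7, 14, 2, 3, 15, 5, 6, 1, 8, 9, 10, 13, 12, 11, 4, 0] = (0 7 1 14 4 15)(11 13)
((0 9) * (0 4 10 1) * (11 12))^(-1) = ((0 9 4 10 1)(11 12))^(-1) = (0 1 10 4 9)(11 12)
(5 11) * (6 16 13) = (5 11)(6 16 13) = [0, 1, 2, 3, 4, 11, 16, 7, 8, 9, 10, 5, 12, 6, 14, 15, 13]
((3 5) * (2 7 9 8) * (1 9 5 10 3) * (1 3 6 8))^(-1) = ((1 9)(2 7 5 3 10 6 8))^(-1) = (1 9)(2 8 6 10 3 5 7)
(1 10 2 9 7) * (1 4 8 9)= (1 10 2)(4 8 9 7)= [0, 10, 1, 3, 8, 5, 6, 4, 9, 7, 2]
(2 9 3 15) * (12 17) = (2 9 3 15)(12 17) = [0, 1, 9, 15, 4, 5, 6, 7, 8, 3, 10, 11, 17, 13, 14, 2, 16, 12]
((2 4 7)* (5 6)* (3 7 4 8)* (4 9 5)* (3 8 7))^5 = (2 7)(4 9 5 6)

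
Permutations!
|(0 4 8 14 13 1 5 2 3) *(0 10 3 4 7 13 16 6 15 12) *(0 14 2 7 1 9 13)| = |(0 1 5 7)(2 4 8)(3 10)(6 15 12 14 16)(9 13)| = 60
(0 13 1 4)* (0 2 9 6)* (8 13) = (0 8 13 1 4 2 9 6) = [8, 4, 9, 3, 2, 5, 0, 7, 13, 6, 10, 11, 12, 1]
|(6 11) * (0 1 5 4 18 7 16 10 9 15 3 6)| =|(0 1 5 4 18 7 16 10 9 15 3 6 11)| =13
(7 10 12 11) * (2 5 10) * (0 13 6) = (0 13 6)(2 5 10 12 11 7) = [13, 1, 5, 3, 4, 10, 0, 2, 8, 9, 12, 7, 11, 6]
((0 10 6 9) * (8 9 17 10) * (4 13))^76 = (0 8 9)(6 17 10)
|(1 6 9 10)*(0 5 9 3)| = |(0 5 9 10 1 6 3)| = 7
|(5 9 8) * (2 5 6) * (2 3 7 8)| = 12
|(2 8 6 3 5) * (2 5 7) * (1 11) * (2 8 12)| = |(1 11)(2 12)(3 7 8 6)| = 4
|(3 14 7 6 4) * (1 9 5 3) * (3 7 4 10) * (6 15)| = 10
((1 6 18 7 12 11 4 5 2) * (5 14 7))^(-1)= (1 2 5 18 6)(4 11 12 7 14)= ((1 6 18 5 2)(4 14 7 12 11))^(-1)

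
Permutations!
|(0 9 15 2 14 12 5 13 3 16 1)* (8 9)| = 12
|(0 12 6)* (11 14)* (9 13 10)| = |(0 12 6)(9 13 10)(11 14)| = 6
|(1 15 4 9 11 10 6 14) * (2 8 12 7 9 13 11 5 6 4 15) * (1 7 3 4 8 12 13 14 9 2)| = |(15)(2 12 3 4 14 7)(5 6 9)(8 13 11 10)| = 12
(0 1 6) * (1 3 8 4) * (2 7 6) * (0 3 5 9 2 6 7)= [5, 6, 0, 8, 1, 9, 3, 7, 4, 2]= (0 5 9 2)(1 6 3 8 4)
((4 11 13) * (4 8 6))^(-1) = ((4 11 13 8 6))^(-1) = (4 6 8 13 11)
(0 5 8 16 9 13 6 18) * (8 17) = (0 5 17 8 16 9 13 6 18) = [5, 1, 2, 3, 4, 17, 18, 7, 16, 13, 10, 11, 12, 6, 14, 15, 9, 8, 0]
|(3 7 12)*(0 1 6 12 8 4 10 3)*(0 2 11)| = |(0 1 6 12 2 11)(3 7 8 4 10)| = 30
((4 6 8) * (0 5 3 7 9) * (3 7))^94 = ((0 5 7 9)(4 6 8))^94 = (0 7)(4 6 8)(5 9)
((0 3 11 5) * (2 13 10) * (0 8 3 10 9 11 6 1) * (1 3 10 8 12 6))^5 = ((0 8 10 2 13 9 11 5 12 6 3 1))^5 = (0 9 3 2 12 8 11 1 13 6 10 5)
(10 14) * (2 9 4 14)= (2 9 4 14 10)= [0, 1, 9, 3, 14, 5, 6, 7, 8, 4, 2, 11, 12, 13, 10]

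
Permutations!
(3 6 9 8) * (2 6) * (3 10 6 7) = [0, 1, 7, 2, 4, 5, 9, 3, 10, 8, 6] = (2 7 3)(6 9 8 10)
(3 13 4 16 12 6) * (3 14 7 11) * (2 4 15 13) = (2 4 16 12 6 14 7 11 3)(13 15) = [0, 1, 4, 2, 16, 5, 14, 11, 8, 9, 10, 3, 6, 15, 7, 13, 12]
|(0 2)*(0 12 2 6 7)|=6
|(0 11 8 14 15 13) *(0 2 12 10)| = 9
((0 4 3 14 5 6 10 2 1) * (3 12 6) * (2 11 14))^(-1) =((0 4 12 6 10 11 14 5 3 2 1))^(-1) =(0 1 2 3 5 14 11 10 6 12 4)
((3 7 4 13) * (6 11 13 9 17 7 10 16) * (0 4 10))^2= ((0 4 9 17 7 10 16 6 11 13 3))^2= (0 9 7 16 11 3 4 17 10 6 13)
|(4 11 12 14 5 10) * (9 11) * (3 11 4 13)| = |(3 11 12 14 5 10 13)(4 9)| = 14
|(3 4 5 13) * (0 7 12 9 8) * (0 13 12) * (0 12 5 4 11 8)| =4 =|(0 7 12 9)(3 11 8 13)|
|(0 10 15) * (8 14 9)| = |(0 10 15)(8 14 9)| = 3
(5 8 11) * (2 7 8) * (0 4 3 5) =(0 4 3 5 2 7 8 11) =[4, 1, 7, 5, 3, 2, 6, 8, 11, 9, 10, 0]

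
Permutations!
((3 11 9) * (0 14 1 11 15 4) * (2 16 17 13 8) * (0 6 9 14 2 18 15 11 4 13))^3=((0 2 16 17)(1 4 6 9 3 11 14)(8 18 15 13))^3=(0 17 16 2)(1 9 14 6 11 4 3)(8 13 15 18)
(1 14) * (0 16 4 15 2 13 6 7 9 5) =[16, 14, 13, 3, 15, 0, 7, 9, 8, 5, 10, 11, 12, 6, 1, 2, 4] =(0 16 4 15 2 13 6 7 9 5)(1 14)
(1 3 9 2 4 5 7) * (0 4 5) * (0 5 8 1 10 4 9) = (0 9 2 8 1 3)(4 5 7 10) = [9, 3, 8, 0, 5, 7, 6, 10, 1, 2, 4]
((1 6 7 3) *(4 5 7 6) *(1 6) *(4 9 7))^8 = ((1 9 7 3 6)(4 5))^8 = (1 3 9 6 7)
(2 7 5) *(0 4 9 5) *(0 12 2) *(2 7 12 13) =(0 4 9 5)(2 12 7 13) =[4, 1, 12, 3, 9, 0, 6, 13, 8, 5, 10, 11, 7, 2]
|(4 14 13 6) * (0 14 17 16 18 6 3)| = 20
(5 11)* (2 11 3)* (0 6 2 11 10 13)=[6, 1, 10, 11, 4, 3, 2, 7, 8, 9, 13, 5, 12, 0]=(0 6 2 10 13)(3 11 5)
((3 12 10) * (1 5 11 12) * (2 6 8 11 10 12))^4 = (12)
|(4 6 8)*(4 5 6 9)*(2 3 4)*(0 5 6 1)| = |(0 5 1)(2 3 4 9)(6 8)| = 12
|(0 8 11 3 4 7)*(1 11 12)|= |(0 8 12 1 11 3 4 7)|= 8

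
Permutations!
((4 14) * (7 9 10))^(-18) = (14)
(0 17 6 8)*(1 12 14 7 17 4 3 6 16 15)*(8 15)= (0 4 3 6 15 1 12 14 7 17 16 8)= [4, 12, 2, 6, 3, 5, 15, 17, 0, 9, 10, 11, 14, 13, 7, 1, 8, 16]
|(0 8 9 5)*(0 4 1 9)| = |(0 8)(1 9 5 4)| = 4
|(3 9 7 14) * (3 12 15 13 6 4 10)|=10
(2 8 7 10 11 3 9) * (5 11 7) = [0, 1, 8, 9, 4, 11, 6, 10, 5, 2, 7, 3] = (2 8 5 11 3 9)(7 10)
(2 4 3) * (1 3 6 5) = (1 3 2 4 6 5) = [0, 3, 4, 2, 6, 1, 5]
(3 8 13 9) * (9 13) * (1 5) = [0, 5, 2, 8, 4, 1, 6, 7, 9, 3, 10, 11, 12, 13] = (13)(1 5)(3 8 9)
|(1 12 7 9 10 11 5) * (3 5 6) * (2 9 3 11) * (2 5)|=8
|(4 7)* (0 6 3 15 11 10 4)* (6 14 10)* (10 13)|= 12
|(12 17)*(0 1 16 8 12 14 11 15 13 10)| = |(0 1 16 8 12 17 14 11 15 13 10)| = 11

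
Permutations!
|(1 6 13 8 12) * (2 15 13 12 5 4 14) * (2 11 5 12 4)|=11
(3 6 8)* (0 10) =(0 10)(3 6 8) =[10, 1, 2, 6, 4, 5, 8, 7, 3, 9, 0]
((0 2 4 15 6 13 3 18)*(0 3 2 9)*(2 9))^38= ((0 2 4 15 6 13 9)(3 18))^38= (18)(0 15 9 4 13 2 6)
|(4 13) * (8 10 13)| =4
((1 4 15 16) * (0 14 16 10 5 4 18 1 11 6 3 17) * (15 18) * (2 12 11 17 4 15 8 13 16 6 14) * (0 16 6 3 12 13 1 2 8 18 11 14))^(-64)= ((0 8 1 18 2 13 6 12 14 3 4 11)(5 15 10)(16 17))^(-64)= (0 14 2)(1 4 6)(3 13 8)(5 10 15)(11 12 18)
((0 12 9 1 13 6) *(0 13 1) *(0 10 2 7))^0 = (13)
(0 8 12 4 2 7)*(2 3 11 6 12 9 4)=(0 8 9 4 3 11 6 12 2 7)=[8, 1, 7, 11, 3, 5, 12, 0, 9, 4, 10, 6, 2]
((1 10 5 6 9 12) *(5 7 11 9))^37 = ((1 10 7 11 9 12)(5 6))^37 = (1 10 7 11 9 12)(5 6)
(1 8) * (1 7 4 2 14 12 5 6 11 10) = (1 8 7 4 2 14 12 5 6 11 10) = [0, 8, 14, 3, 2, 6, 11, 4, 7, 9, 1, 10, 5, 13, 12]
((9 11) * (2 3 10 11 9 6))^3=((2 3 10 11 6))^3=(2 11 3 6 10)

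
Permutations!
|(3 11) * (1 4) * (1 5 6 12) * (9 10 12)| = 14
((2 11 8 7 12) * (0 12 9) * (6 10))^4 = (0 8 12 7 2 9 11)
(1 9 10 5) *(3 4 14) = (1 9 10 5)(3 4 14) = [0, 9, 2, 4, 14, 1, 6, 7, 8, 10, 5, 11, 12, 13, 3]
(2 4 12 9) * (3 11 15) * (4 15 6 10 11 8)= (2 15 3 8 4 12 9)(6 10 11)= [0, 1, 15, 8, 12, 5, 10, 7, 4, 2, 11, 6, 9, 13, 14, 3]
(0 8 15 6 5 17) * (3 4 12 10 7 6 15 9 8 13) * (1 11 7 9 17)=(0 13 3 4 12 10 9 8 17)(1 11 7 6 5)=[13, 11, 2, 4, 12, 1, 5, 6, 17, 8, 9, 7, 10, 3, 14, 15, 16, 0]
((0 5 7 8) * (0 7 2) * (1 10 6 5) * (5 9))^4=((0 1 10 6 9 5 2)(7 8))^4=(0 9 1 5 10 2 6)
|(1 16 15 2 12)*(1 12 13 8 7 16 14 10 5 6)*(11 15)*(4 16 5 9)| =|(1 14 10 9 4 16 11 15 2 13 8 7 5 6)| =14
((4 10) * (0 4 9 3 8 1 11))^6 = ((0 4 10 9 3 8 1 11))^6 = (0 1 3 10)(4 11 8 9)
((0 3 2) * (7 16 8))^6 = (16) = ((0 3 2)(7 16 8))^6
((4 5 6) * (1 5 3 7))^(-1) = ((1 5 6 4 3 7))^(-1) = (1 7 3 4 6 5)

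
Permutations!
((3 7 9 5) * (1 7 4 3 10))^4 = (1 10 5 9 7)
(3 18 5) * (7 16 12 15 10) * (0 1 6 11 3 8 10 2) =(0 1 6 11 3 18 5 8 10 7 16 12 15 2) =[1, 6, 0, 18, 4, 8, 11, 16, 10, 9, 7, 3, 15, 13, 14, 2, 12, 17, 5]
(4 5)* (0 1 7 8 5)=[1, 7, 2, 3, 0, 4, 6, 8, 5]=(0 1 7 8 5 4)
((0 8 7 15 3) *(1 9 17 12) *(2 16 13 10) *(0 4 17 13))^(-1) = ((0 8 7 15 3 4 17 12 1 9 13 10 2 16))^(-1) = (0 16 2 10 13 9 1 12 17 4 3 15 7 8)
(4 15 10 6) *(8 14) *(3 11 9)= [0, 1, 2, 11, 15, 5, 4, 7, 14, 3, 6, 9, 12, 13, 8, 10]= (3 11 9)(4 15 10 6)(8 14)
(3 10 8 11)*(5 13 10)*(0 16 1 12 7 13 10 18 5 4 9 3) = (0 16 1 12 7 13 18 5 10 8 11)(3 4 9) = [16, 12, 2, 4, 9, 10, 6, 13, 11, 3, 8, 0, 7, 18, 14, 15, 1, 17, 5]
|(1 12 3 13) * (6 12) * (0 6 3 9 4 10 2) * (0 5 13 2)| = |(0 6 12 9 4 10)(1 3 2 5 13)| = 30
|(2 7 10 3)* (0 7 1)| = 6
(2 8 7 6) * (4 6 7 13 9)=[0, 1, 8, 3, 6, 5, 2, 7, 13, 4, 10, 11, 12, 9]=(2 8 13 9 4 6)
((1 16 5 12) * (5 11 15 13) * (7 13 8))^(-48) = ((1 16 11 15 8 7 13 5 12))^(-48) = (1 13 15)(5 8 16)(7 11 12)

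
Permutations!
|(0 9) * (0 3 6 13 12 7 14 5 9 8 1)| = |(0 8 1)(3 6 13 12 7 14 5 9)| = 24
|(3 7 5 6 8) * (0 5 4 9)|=|(0 5 6 8 3 7 4 9)|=8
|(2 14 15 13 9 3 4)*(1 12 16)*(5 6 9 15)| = 42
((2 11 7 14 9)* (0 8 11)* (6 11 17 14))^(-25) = (0 2 9 14 17 8)(6 7 11) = ((0 8 17 14 9 2)(6 11 7))^(-25)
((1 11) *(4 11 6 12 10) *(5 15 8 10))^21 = ((1 6 12 5 15 8 10 4 11))^21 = (1 5 10)(4 6 15)(8 11 12)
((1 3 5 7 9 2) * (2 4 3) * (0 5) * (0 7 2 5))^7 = (1 5 2)(3 4 9 7)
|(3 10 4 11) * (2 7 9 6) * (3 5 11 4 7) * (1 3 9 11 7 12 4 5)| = |(1 3 10 12 4 5 7 11)(2 9 6)| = 24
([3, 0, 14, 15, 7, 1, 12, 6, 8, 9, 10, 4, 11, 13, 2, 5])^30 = [0, 1, 2, 3, 4, 5, 6, 7, 8, 9, 10, 11, 12, 13, 14, 15]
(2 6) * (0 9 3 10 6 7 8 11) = (0 9 3 10 6 2 7 8 11) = [9, 1, 7, 10, 4, 5, 2, 8, 11, 3, 6, 0]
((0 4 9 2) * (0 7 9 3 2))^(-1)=((0 4 3 2 7 9))^(-1)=(0 9 7 2 3 4)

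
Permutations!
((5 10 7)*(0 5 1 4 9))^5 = (0 4 7 5 9 1 10)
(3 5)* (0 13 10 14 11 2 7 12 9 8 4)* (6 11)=(0 13 10 14 6 11 2 7 12 9 8 4)(3 5)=[13, 1, 7, 5, 0, 3, 11, 12, 4, 8, 14, 2, 9, 10, 6]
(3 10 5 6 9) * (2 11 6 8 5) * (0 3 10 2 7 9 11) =(0 3 2)(5 8)(6 11)(7 9 10) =[3, 1, 0, 2, 4, 8, 11, 9, 5, 10, 7, 6]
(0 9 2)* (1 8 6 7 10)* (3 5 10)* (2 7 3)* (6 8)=(0 9 7 2)(1 6 3 5 10)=[9, 6, 0, 5, 4, 10, 3, 2, 8, 7, 1]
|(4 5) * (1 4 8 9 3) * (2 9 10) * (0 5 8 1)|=9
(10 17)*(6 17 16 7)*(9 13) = [0, 1, 2, 3, 4, 5, 17, 6, 8, 13, 16, 11, 12, 9, 14, 15, 7, 10] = (6 17 10 16 7)(9 13)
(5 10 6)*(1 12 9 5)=(1 12 9 5 10 6)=[0, 12, 2, 3, 4, 10, 1, 7, 8, 5, 6, 11, 9]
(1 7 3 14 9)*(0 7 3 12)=(0 7 12)(1 3 14 9)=[7, 3, 2, 14, 4, 5, 6, 12, 8, 1, 10, 11, 0, 13, 9]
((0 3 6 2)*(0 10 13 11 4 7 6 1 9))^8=(2 10 13 11 4 7 6)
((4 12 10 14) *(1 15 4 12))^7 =((1 15 4)(10 14 12))^7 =(1 15 4)(10 14 12)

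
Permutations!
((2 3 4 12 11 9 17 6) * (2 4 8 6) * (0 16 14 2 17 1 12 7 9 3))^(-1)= (17)(0 2 14 16)(1 9 7 4 6 8 3 11 12)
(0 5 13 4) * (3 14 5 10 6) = (0 10 6 3 14 5 13 4) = [10, 1, 2, 14, 0, 13, 3, 7, 8, 9, 6, 11, 12, 4, 5]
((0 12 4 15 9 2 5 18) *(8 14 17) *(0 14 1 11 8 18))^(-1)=(0 5 2 9 15 4 12)(1 8 11)(14 18 17)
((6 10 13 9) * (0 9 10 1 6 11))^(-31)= ((0 9 11)(1 6)(10 13))^(-31)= (0 11 9)(1 6)(10 13)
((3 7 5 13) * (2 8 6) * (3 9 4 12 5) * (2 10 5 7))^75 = ((2 8 6 10 5 13 9 4 12 7 3))^75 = (2 7 4 13 10 8 3 12 9 5 6)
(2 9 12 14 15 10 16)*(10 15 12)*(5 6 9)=(2 5 6 9 10 16)(12 14)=[0, 1, 5, 3, 4, 6, 9, 7, 8, 10, 16, 11, 14, 13, 12, 15, 2]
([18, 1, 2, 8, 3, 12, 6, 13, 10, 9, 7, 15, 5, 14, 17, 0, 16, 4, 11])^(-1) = (0 15 11 18)(3 4 17 14 13 7 10 8)(5 12)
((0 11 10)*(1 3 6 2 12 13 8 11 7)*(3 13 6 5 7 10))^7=(13)(0 10)(2 12 6)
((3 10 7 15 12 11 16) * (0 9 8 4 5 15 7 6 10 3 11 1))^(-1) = (0 1 12 15 5 4 8 9)(6 10)(11 16)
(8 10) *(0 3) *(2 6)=(0 3)(2 6)(8 10)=[3, 1, 6, 0, 4, 5, 2, 7, 10, 9, 8]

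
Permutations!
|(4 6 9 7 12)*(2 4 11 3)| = |(2 4 6 9 7 12 11 3)| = 8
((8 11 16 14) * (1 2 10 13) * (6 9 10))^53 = (1 13 10 9 6 2)(8 11 16 14)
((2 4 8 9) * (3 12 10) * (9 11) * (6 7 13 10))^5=((2 4 8 11 9)(3 12 6 7 13 10))^5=(3 10 13 7 6 12)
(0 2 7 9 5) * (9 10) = (0 2 7 10 9 5) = [2, 1, 7, 3, 4, 0, 6, 10, 8, 5, 9]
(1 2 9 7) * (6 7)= (1 2 9 6 7)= [0, 2, 9, 3, 4, 5, 7, 1, 8, 6]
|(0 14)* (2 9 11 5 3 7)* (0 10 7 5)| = |(0 14 10 7 2 9 11)(3 5)| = 14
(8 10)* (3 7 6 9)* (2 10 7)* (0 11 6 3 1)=[11, 0, 10, 2, 4, 5, 9, 3, 7, 1, 8, 6]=(0 11 6 9 1)(2 10 8 7 3)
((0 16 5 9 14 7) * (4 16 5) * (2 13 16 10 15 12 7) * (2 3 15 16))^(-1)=(0 7 12 15 3 14 9 5)(2 13)(4 16 10)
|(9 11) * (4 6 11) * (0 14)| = |(0 14)(4 6 11 9)| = 4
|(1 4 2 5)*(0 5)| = |(0 5 1 4 2)| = 5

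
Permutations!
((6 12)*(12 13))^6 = ((6 13 12))^6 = (13)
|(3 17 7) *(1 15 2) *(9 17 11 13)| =|(1 15 2)(3 11 13 9 17 7)| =6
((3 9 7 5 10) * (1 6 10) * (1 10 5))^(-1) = (1 7 9 3 10 5 6)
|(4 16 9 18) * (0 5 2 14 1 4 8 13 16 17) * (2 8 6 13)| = 40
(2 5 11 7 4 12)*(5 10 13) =(2 10 13 5 11 7 4 12) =[0, 1, 10, 3, 12, 11, 6, 4, 8, 9, 13, 7, 2, 5]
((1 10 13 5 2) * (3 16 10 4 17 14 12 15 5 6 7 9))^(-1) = (1 2 5 15 12 14 17 4)(3 9 7 6 13 10 16)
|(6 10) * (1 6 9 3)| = |(1 6 10 9 3)| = 5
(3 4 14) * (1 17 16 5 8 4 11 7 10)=(1 17 16 5 8 4 14 3 11 7 10)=[0, 17, 2, 11, 14, 8, 6, 10, 4, 9, 1, 7, 12, 13, 3, 15, 5, 16]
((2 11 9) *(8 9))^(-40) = (11)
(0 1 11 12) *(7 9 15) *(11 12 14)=(0 1 12)(7 9 15)(11 14)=[1, 12, 2, 3, 4, 5, 6, 9, 8, 15, 10, 14, 0, 13, 11, 7]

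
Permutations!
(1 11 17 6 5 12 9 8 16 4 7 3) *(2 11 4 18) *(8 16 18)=[0, 4, 11, 1, 7, 12, 5, 3, 18, 16, 10, 17, 9, 13, 14, 15, 8, 6, 2]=(1 4 7 3)(2 11 17 6 5 12 9 16 8 18)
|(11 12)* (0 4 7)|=6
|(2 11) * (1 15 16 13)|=|(1 15 16 13)(2 11)|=4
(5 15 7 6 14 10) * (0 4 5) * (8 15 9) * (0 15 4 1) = (0 1)(4 5 9 8)(6 14 10 15 7) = [1, 0, 2, 3, 5, 9, 14, 6, 4, 8, 15, 11, 12, 13, 10, 7]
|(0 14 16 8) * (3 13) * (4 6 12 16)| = 14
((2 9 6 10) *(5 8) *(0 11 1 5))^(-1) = ((0 11 1 5 8)(2 9 6 10))^(-1) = (0 8 5 1 11)(2 10 6 9)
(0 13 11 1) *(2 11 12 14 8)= [13, 0, 11, 3, 4, 5, 6, 7, 2, 9, 10, 1, 14, 12, 8]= (0 13 12 14 8 2 11 1)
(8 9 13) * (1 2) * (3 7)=(1 2)(3 7)(8 9 13)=[0, 2, 1, 7, 4, 5, 6, 3, 9, 13, 10, 11, 12, 8]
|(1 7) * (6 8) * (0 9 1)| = |(0 9 1 7)(6 8)| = 4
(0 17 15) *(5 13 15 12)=(0 17 12 5 13 15)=[17, 1, 2, 3, 4, 13, 6, 7, 8, 9, 10, 11, 5, 15, 14, 0, 16, 12]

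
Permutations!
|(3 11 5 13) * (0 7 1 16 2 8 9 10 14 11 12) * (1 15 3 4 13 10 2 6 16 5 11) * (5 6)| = |(0 7 15 3 12)(1 6 16 5 10 14)(2 8 9)(4 13)| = 30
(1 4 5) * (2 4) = [0, 2, 4, 3, 5, 1] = (1 2 4 5)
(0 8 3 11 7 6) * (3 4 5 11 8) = (0 3 8 4 5 11 7 6) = [3, 1, 2, 8, 5, 11, 0, 6, 4, 9, 10, 7]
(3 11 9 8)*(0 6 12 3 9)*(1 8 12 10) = [6, 8, 2, 11, 4, 5, 10, 7, 9, 12, 1, 0, 3] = (0 6 10 1 8 9 12 3 11)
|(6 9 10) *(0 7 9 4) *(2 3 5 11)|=12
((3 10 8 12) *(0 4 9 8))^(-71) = (0 10 3 12 8 9 4)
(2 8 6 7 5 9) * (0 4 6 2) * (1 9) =[4, 9, 8, 3, 6, 1, 7, 5, 2, 0] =(0 4 6 7 5 1 9)(2 8)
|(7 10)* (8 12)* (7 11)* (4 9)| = |(4 9)(7 10 11)(8 12)| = 6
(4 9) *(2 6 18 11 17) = (2 6 18 11 17)(4 9) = [0, 1, 6, 3, 9, 5, 18, 7, 8, 4, 10, 17, 12, 13, 14, 15, 16, 2, 11]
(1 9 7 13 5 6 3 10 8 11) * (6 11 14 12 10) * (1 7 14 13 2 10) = (1 9 14 12)(2 10 8 13 5 11 7)(3 6) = [0, 9, 10, 6, 4, 11, 3, 2, 13, 14, 8, 7, 1, 5, 12]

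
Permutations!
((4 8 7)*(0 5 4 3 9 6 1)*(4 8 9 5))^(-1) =(0 1 6 9 4)(3 7 8 5)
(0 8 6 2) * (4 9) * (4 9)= (9)(0 8 6 2)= [8, 1, 0, 3, 4, 5, 2, 7, 6, 9]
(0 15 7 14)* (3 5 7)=[15, 1, 2, 5, 4, 7, 6, 14, 8, 9, 10, 11, 12, 13, 0, 3]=(0 15 3 5 7 14)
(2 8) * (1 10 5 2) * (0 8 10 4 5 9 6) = (0 8 1 4 5 2 10 9 6) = [8, 4, 10, 3, 5, 2, 0, 7, 1, 6, 9]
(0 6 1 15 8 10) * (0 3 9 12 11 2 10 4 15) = [6, 0, 10, 9, 15, 5, 1, 7, 4, 12, 3, 2, 11, 13, 14, 8] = (0 6 1)(2 10 3 9 12 11)(4 15 8)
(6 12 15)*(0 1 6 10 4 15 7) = [1, 6, 2, 3, 15, 5, 12, 0, 8, 9, 4, 11, 7, 13, 14, 10] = (0 1 6 12 7)(4 15 10)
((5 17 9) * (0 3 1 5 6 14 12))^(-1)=((0 3 1 5 17 9 6 14 12))^(-1)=(0 12 14 6 9 17 5 1 3)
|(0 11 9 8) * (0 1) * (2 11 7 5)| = |(0 7 5 2 11 9 8 1)| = 8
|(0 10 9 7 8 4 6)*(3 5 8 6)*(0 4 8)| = 8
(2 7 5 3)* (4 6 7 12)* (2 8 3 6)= (2 12 4)(3 8)(5 6 7)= [0, 1, 12, 8, 2, 6, 7, 5, 3, 9, 10, 11, 4]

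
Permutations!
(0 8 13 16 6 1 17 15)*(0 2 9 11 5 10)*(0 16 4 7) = (0 8 13 4 7)(1 17 15 2 9 11 5 10 16 6) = [8, 17, 9, 3, 7, 10, 1, 0, 13, 11, 16, 5, 12, 4, 14, 2, 6, 15]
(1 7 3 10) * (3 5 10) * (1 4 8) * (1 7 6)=(1 6)(4 8 7 5 10)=[0, 6, 2, 3, 8, 10, 1, 5, 7, 9, 4]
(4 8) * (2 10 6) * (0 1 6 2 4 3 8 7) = (0 1 6 4 7)(2 10)(3 8) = [1, 6, 10, 8, 7, 5, 4, 0, 3, 9, 2]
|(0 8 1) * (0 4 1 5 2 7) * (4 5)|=|(0 8 4 1 5 2 7)|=7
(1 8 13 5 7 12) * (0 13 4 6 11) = (0 13 5 7 12 1 8 4 6 11) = [13, 8, 2, 3, 6, 7, 11, 12, 4, 9, 10, 0, 1, 5]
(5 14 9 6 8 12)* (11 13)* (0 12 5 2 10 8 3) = [12, 1, 10, 0, 4, 14, 3, 7, 5, 6, 8, 13, 2, 11, 9] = (0 12 2 10 8 5 14 9 6 3)(11 13)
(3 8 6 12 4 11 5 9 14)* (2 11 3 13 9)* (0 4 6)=(0 4 3 8)(2 11 5)(6 12)(9 14 13)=[4, 1, 11, 8, 3, 2, 12, 7, 0, 14, 10, 5, 6, 9, 13]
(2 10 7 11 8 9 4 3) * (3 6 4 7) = (2 10 3)(4 6)(7 11 8 9) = [0, 1, 10, 2, 6, 5, 4, 11, 9, 7, 3, 8]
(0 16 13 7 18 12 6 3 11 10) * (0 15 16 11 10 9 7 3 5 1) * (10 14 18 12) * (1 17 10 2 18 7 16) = (0 11 9 16 13 3 14 7 12 6 5 17 10 15 1)(2 18) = [11, 0, 18, 14, 4, 17, 5, 12, 8, 16, 15, 9, 6, 3, 7, 1, 13, 10, 2]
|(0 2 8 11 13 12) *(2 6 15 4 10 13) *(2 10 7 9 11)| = 10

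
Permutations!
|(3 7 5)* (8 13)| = |(3 7 5)(8 13)| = 6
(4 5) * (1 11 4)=[0, 11, 2, 3, 5, 1, 6, 7, 8, 9, 10, 4]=(1 11 4 5)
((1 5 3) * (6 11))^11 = ((1 5 3)(6 11))^11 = (1 3 5)(6 11)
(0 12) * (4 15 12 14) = (0 14 4 15 12) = [14, 1, 2, 3, 15, 5, 6, 7, 8, 9, 10, 11, 0, 13, 4, 12]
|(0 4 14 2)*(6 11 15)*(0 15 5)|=|(0 4 14 2 15 6 11 5)|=8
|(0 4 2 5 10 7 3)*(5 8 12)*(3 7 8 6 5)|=9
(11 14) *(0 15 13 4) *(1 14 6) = (0 15 13 4)(1 14 11 6) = [15, 14, 2, 3, 0, 5, 1, 7, 8, 9, 10, 6, 12, 4, 11, 13]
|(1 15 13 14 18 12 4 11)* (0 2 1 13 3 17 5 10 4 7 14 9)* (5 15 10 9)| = 36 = |(0 2 1 10 4 11 13 5 9)(3 17 15)(7 14 18 12)|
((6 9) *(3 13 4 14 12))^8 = (3 14 13 12 4)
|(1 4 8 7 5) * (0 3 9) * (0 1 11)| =9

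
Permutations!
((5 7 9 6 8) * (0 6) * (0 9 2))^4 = ((9)(0 6 8 5 7 2))^4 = (9)(0 7 8)(2 5 6)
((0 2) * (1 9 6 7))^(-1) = ((0 2)(1 9 6 7))^(-1) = (0 2)(1 7 6 9)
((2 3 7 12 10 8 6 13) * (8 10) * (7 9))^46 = (2 6 12 9)(3 13 8 7)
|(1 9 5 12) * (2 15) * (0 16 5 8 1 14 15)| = 21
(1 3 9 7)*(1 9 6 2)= (1 3 6 2)(7 9)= [0, 3, 1, 6, 4, 5, 2, 9, 8, 7]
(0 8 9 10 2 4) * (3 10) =(0 8 9 3 10 2 4) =[8, 1, 4, 10, 0, 5, 6, 7, 9, 3, 2]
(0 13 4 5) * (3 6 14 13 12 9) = (0 12 9 3 6 14 13 4 5) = [12, 1, 2, 6, 5, 0, 14, 7, 8, 3, 10, 11, 9, 4, 13]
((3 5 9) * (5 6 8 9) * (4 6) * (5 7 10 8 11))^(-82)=(3 9 8 10 7 5 11 6 4)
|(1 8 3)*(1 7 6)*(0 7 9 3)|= |(0 7 6 1 8)(3 9)|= 10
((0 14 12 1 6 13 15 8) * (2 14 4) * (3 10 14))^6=((0 4 2 3 10 14 12 1 6 13 15 8))^6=(0 12)(1 4)(2 6)(3 13)(8 14)(10 15)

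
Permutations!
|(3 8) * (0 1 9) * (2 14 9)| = |(0 1 2 14 9)(3 8)| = 10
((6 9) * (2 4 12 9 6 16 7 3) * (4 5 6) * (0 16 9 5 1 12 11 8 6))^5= (0 1 7 5 2 16 12 3)(4 11 8 6)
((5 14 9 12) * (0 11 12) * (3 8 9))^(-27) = (0 3 12 9 14 11 8 5)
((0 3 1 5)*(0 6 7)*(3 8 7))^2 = ((0 8 7)(1 5 6 3))^2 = (0 7 8)(1 6)(3 5)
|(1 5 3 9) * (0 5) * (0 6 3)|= 4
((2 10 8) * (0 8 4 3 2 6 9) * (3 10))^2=((0 8 6 9)(2 3)(4 10))^2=(10)(0 6)(8 9)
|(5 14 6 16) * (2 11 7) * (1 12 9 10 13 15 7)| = |(1 12 9 10 13 15 7 2 11)(5 14 6 16)| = 36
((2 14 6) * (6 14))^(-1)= (14)(2 6)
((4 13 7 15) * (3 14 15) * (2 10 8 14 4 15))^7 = ((15)(2 10 8 14)(3 4 13 7))^7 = (15)(2 14 8 10)(3 7 13 4)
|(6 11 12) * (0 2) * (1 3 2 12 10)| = 8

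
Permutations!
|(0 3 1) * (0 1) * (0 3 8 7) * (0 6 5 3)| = |(0 8 7 6 5 3)| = 6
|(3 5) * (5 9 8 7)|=5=|(3 9 8 7 5)|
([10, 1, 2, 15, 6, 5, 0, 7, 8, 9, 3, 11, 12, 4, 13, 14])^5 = [13, 1, 2, 6, 15, 5, 14, 7, 8, 9, 4, 11, 12, 3, 10, 0]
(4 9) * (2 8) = (2 8)(4 9) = [0, 1, 8, 3, 9, 5, 6, 7, 2, 4]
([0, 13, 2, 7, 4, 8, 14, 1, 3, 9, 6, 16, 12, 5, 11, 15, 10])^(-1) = (1 7 3 8 5 13)(6 10 16 11 14)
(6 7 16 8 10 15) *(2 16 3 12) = (2 16 8 10 15 6 7 3 12) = [0, 1, 16, 12, 4, 5, 7, 3, 10, 9, 15, 11, 2, 13, 14, 6, 8]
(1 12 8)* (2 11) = (1 12 8)(2 11) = [0, 12, 11, 3, 4, 5, 6, 7, 1, 9, 10, 2, 8]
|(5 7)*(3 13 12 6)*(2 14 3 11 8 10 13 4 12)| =|(2 14 3 4 12 6 11 8 10 13)(5 7)| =10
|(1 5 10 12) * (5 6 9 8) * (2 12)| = |(1 6 9 8 5 10 2 12)| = 8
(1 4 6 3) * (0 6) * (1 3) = (0 6 1 4) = [6, 4, 2, 3, 0, 5, 1]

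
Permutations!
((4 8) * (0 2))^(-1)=((0 2)(4 8))^(-1)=(0 2)(4 8)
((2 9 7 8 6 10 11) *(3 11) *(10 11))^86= ((2 9 7 8 6 11)(3 10))^86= (2 7 6)(8 11 9)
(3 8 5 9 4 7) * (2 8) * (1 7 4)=[0, 7, 8, 2, 4, 9, 6, 3, 5, 1]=(1 7 3 2 8 5 9)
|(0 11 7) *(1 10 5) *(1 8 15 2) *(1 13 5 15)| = |(0 11 7)(1 10 15 2 13 5 8)| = 21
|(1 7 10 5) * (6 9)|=|(1 7 10 5)(6 9)|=4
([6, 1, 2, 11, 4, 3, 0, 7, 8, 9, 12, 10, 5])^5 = (12)(0 6)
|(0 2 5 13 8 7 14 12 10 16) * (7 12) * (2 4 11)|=10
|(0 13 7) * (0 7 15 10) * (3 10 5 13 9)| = 12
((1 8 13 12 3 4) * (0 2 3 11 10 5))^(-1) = (0 5 10 11 12 13 8 1 4 3 2)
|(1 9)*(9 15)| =3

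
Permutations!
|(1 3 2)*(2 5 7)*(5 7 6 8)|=|(1 3 7 2)(5 6 8)|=12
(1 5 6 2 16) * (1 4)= (1 5 6 2 16 4)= [0, 5, 16, 3, 1, 6, 2, 7, 8, 9, 10, 11, 12, 13, 14, 15, 4]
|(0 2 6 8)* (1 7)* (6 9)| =10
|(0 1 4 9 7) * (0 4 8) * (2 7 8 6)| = |(0 1 6 2 7 4 9 8)| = 8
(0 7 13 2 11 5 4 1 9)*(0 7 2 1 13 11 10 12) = (0 2 10 12)(1 9 7 11 5 4 13) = [2, 9, 10, 3, 13, 4, 6, 11, 8, 7, 12, 5, 0, 1]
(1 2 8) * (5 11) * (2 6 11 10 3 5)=(1 6 11 2 8)(3 5 10)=[0, 6, 8, 5, 4, 10, 11, 7, 1, 9, 3, 2]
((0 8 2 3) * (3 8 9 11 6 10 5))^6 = ((0 9 11 6 10 5 3)(2 8))^6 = (0 3 5 10 6 11 9)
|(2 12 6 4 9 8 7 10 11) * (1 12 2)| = 9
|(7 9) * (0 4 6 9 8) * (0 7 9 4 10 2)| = |(0 10 2)(4 6)(7 8)| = 6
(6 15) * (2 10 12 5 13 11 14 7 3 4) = (2 10 12 5 13 11 14 7 3 4)(6 15) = [0, 1, 10, 4, 2, 13, 15, 3, 8, 9, 12, 14, 5, 11, 7, 6]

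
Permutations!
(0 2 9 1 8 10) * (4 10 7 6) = (0 2 9 1 8 7 6 4 10) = [2, 8, 9, 3, 10, 5, 4, 6, 7, 1, 0]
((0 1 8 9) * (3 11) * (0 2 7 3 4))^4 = (0 2 4 9 11 8 3 1 7)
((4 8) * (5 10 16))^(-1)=((4 8)(5 10 16))^(-1)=(4 8)(5 16 10)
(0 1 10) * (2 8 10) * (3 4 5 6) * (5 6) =[1, 2, 8, 4, 6, 5, 3, 7, 10, 9, 0] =(0 1 2 8 10)(3 4 6)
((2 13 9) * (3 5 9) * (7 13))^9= ((2 7 13 3 5 9))^9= (2 3)(5 7)(9 13)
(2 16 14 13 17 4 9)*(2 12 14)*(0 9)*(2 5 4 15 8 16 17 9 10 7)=(0 10 7 2 17 15 8 16 5 4)(9 12 14 13)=[10, 1, 17, 3, 0, 4, 6, 2, 16, 12, 7, 11, 14, 9, 13, 8, 5, 15]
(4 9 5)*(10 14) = (4 9 5)(10 14) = [0, 1, 2, 3, 9, 4, 6, 7, 8, 5, 14, 11, 12, 13, 10]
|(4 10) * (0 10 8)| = 4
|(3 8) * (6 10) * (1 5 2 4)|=|(1 5 2 4)(3 8)(6 10)|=4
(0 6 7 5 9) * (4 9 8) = (0 6 7 5 8 4 9) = [6, 1, 2, 3, 9, 8, 7, 5, 4, 0]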